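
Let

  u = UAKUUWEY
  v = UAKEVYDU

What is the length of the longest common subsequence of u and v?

One common subsequence of length 5: U at u[1]=v[1] → A at u[2]=v[2] → K at u[3]=v[3] → E at u[7]=v[4] → Y at u[8]=v[6]. Since dp[8][8] = 5, nothing longer is possible.

5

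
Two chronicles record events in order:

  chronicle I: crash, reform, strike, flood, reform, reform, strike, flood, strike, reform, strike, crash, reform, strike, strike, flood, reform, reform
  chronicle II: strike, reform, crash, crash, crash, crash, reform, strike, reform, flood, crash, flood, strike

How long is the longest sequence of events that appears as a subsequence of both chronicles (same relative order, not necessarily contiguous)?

7

Taking crash (chronicle I #1, chronicle II #6); then reform (chronicle I #2, chronicle II #7); then strike (chronicle I #3, chronicle II #8); then reform (chronicle I #6, chronicle II #9); then flood (chronicle I #8, chronicle II #10); then crash (chronicle I #12, chronicle II #11); then strike (chronicle I #15, chronicle II #13) gives a common subsequence of length 7, and the DP table's final entry dp[18][13] is also 7, so no common subsequence is longer.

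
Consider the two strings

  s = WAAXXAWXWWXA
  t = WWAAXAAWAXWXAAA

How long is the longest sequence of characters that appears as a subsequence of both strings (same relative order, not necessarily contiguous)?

10

Match W (s #1, t #2), A (s #2, t #3), A (s #3, t #4), X (s #4, t #5), A (s #6, t #7), W (s #7, t #8), X (s #8, t #10), W (s #10, t #11), X (s #11, t #12), A (s #12, t #15) — 10 characters in the same relative order in both. dp[12][15] = 10 confirms this is the maximum.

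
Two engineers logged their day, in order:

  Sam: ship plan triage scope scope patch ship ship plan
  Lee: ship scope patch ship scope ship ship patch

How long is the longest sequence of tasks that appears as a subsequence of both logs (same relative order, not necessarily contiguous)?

5

Pick ship at Sam[1]=Lee[1]; then scope at Sam[4]=Lee[2]; then scope at Sam[5]=Lee[5]; then ship at Sam[7]=Lee[6]; then ship at Sam[8]=Lee[7]; all 5 tasks appear in both, in order, and the DP table's final entry dp[9][8] is also 5, so no common subsequence is longer.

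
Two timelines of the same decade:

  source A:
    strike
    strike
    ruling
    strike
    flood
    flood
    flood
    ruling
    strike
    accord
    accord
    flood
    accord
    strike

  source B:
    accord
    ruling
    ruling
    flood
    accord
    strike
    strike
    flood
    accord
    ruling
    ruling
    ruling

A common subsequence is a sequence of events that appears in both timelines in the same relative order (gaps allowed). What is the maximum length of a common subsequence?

5

Taking ruling (source A #3, source B #3); then strike (source A #4, source B #6); then strike (source A #9, source B #7); then flood (source A #12, source B #8); then accord (source A #13, source B #9) gives a common subsequence of length 5. Since dp[14][12] = 5, nothing longer is possible.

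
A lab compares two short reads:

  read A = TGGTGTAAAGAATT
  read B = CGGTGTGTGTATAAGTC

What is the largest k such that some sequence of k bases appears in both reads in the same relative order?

11

One common subsequence of length 11: T (read A #1, read B #4), G (read A #2, read B #5), G (read A #3, read B #7), T (read A #4, read B #8), G (read A #5, read B #9), T (read A #6, read B #10), A (read A #7, read B #11), A (read A #8, read B #13), A (read A #9, read B #14), G (read A #10, read B #15), T (read A #13, read B #16). dp[14][17] = 11 confirms this is the maximum.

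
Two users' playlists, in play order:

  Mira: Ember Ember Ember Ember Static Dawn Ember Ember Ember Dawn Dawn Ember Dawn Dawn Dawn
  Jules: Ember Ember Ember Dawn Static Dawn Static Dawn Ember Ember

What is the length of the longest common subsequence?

Match Ember [1,1], then Ember [2,2], then Ember [3,3], then Static [5,7], then Dawn [6,8], then Ember [9,9], then Ember [12,10] — 7 songs in the same relative order in both. dp[15][10] = 7 confirms this is the maximum.

7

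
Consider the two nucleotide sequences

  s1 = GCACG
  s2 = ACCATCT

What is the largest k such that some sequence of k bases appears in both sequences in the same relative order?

Match C at s1[2]=s2[3], A at s1[3]=s2[4], C at s1[4]=s2[6] — 3 bases in the same relative order in both, and the DP table's final entry dp[5][7] is also 3, so no common subsequence is longer.

3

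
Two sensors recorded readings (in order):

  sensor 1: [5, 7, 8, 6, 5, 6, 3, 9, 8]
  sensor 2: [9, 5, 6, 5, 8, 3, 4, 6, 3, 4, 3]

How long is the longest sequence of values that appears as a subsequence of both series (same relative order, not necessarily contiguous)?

5

Let dp[i][j] be the LCS length of the first i values of sensor 1 and the first j values of sensor 2. dp[i][j] = dp[i-1][j-1]+1 when the i-th and j-th values match, else max(dp[i-1][j], dp[i][j-1]).
    ·  9  5  6  5  8  3  4  6  3  4  3
 ·  0  0  0  0  0  0  0  0  0  0  0  0
 5  0  0  1  1  1  1  1  1  1  1  1  1
 7  0  0  1  1  1  1  1  1  1  1  1  1
 8  0  0  1  1  1  2  2  2  2  2  2  2
 6  0  0  1  2  2  2  2  2  3  3  3  3
 5  0  0  1  2  3  3  3  3  3  3  3  3
 6  0  0  1  2  3  3  3  3  4  4  4  4
 3  0  0  1  2  3  3  4  4  4  5  5  5
 9  0  1  1  2  3  3  4  4  4  5  5  5
 8  0  1  1  2  3  4  4  4  4  5  5  5
dp[9][11] = 5. One LCS (by backtracking along matches): 5, 6, 5, 6, 3.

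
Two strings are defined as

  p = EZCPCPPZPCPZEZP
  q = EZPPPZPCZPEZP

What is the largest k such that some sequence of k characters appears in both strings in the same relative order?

12

Pick E [1,1]; then Z [2,2]; then P [4,3]; then P [6,4]; then P [7,5]; then Z [8,6]; then P [9,7]; then C [10,8]; then P [11,10]; then E [13,11]; then Z [14,12]; then P [15,13]; all 12 characters appear in both, in order, and the DP table's final entry dp[15][13] is also 12, so no common subsequence is longer.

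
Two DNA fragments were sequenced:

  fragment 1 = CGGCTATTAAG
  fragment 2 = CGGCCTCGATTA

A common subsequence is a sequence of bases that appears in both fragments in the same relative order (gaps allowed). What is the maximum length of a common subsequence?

9

Match C at fragment 1[1]=fragment 2[1], G at fragment 1[2]=fragment 2[2], G at fragment 1[3]=fragment 2[3], C at fragment 1[4]=fragment 2[5], T at fragment 1[5]=fragment 2[6], A at fragment 1[6]=fragment 2[9], T at fragment 1[7]=fragment 2[10], T at fragment 1[8]=fragment 2[11], A at fragment 1[10]=fragment 2[12] — 9 bases in the same relative order in both. dp[11][12] = 9 confirms this is the maximum.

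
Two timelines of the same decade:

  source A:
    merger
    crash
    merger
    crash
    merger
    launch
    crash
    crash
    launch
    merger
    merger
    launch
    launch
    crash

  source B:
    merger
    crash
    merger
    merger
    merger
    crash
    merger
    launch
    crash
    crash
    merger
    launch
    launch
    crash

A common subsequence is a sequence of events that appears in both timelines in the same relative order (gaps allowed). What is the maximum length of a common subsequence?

Match merger at source A[1]=source B[1], crash at source A[2]=source B[2], merger at source A[3]=source B[5], crash at source A[4]=source B[6], merger at source A[5]=source B[7], launch at source A[6]=source B[8], crash at source A[7]=source B[9], crash at source A[8]=source B[10], merger at source A[11]=source B[11], launch at source A[12]=source B[12], launch at source A[13]=source B[13], crash at source A[14]=source B[14] — 12 events in the same relative order in both. The LCS DP gives dp[14][14] = 12, so this is optimal.

12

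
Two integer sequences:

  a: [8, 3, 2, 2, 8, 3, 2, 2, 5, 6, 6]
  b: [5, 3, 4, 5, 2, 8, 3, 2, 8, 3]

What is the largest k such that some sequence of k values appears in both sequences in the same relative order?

Let dp[i][j] be the LCS length of the first i values of a and the first j values of b. dp[i][j] = dp[i-1][j-1]+1 when the i-th and j-th values match, else max(dp[i-1][j], dp[i][j-1]).
    ·  5  3  4  5  2  8  3  2  8  3
 ·  0  0  0  0  0  0  0  0  0  0  0
 8  0  0  0  0  0  0  1  1  1  1  1
 3  0  0  1  1  1  1  1  2  2  2  2
 2  0  0  1  1  1  2  2  2  3  3  3
 2  0  0  1  1  1  2  2  2  3  3  3
 8  0  0  1  1  1  2  3  3  3  4  4
 3  0  0  1  1  1  2  3  4  4  4  5
 2  0  0  1  1  1  2  3  4  5  5  5
 2  0  0  1  1  1  2  3  4  5  5  5
 5  0  1  1  1  2  2  3  4  5  5  5
 6  0  1  1  1  2  2  3  4  5  5  5
 6  0  1  1  1  2  2  3  4  5  5  5
dp[11][10] = 5. One LCS (by backtracking along matches): 8, 3, 2, 8, 3.

5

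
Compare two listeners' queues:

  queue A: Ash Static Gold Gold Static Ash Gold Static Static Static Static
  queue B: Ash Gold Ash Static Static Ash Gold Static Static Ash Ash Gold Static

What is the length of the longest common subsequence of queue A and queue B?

Taking Ash at queue A[1]=queue B[3]; then Static at queue A[2]=queue B[4]; then Static at queue A[5]=queue B[5]; then Ash at queue A[6]=queue B[6]; then Gold at queue A[7]=queue B[7]; then Static at queue A[8]=queue B[8]; then Static at queue A[9]=queue B[9]; then Static at queue A[11]=queue B[13] gives a common subsequence of length 8, and the DP table's final entry dp[11][13] is also 8, so no common subsequence is longer.

8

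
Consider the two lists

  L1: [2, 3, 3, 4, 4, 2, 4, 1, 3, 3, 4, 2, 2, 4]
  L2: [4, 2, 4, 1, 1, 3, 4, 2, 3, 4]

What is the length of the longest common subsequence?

8

Match 4 [5,1]; then 2 [6,2]; then 4 [7,3]; then 1 [8,5]; then 3 [10,6]; then 4 [11,7]; then 2 [12,8]; then 4 [14,10] — 8 values in the same relative order in both. The LCS DP gives dp[14][10] = 8, so this is optimal.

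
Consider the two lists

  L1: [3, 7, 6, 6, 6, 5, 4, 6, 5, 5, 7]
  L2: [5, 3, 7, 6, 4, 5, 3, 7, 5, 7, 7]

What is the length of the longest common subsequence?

Let dp[i][j] be the LCS length of the first i values of L1 and the first j values of L2. dp[i][j] = dp[i-1][j-1]+1 when the i-th and j-th values match, else max(dp[i-1][j], dp[i][j-1]).
    ·  5  3  7  6  4  5  3  7  5  7  7
 ·  0  0  0  0  0  0  0  0  0  0  0  0
 3  0  0  1  1  1  1  1  1  1  1  1  1
 7  0  0  1  2  2  2  2  2  2  2  2  2
 6  0  0  1  2  3  3  3  3  3  3  3  3
 6  0  0  1  2  3  3  3  3  3  3  3  3
 6  0  0  1  2  3  3  3  3  3  3  3  3
 5  0  1  1  2  3  3  4  4  4  4  4  4
 4  0  1  1  2  3  4  4  4  4  4  4  4
 6  0  1  1  2  3  4  4  4  4  4  4  4
 5  0  1  1  2  3  4  5  5  5  5  5  5
 5  0  1  1  2  3  4  5  5  5  6  6  6
 7  0  1  1  2  3  4  5  5  6  6  7  7
dp[11][11] = 7. One LCS (by backtracking along matches): 3, 7, 6, 4, 5, 5, 7.

7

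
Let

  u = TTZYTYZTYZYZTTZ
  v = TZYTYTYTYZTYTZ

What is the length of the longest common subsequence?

12

One common subsequence of length 12: T at u[2]=v[1], then Z at u[3]=v[2], then Y at u[4]=v[3], then T at u[5]=v[4], then Y at u[6]=v[5], then T at u[8]=v[6], then Y at u[9]=v[7], then Y at u[11]=v[9], then Z at u[12]=v[10], then T at u[13]=v[11], then T at u[14]=v[13], then Z at u[15]=v[14]. dp[15][14] = 12 confirms this is the maximum.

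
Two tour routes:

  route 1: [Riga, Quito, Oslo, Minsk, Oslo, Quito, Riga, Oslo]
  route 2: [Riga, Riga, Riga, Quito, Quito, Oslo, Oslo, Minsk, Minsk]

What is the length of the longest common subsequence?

One common subsequence of length 4: Riga at route 1[1]=route 2[3], then Quito at route 1[2]=route 2[5], then Oslo at route 1[3]=route 2[7], then Minsk at route 1[4]=route 2[9]. Since dp[8][9] = 4, nothing longer is possible.

4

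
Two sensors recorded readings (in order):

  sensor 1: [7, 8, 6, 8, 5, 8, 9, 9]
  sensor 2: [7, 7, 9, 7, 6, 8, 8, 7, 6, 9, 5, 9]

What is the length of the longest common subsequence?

Taking 7 [1,4], then 6 [3,5], then 8 [4,6], then 8 [6,7], then 9 [7,10], then 9 [8,12] gives a common subsequence of length 6. Since dp[8][12] = 6, nothing longer is possible.

6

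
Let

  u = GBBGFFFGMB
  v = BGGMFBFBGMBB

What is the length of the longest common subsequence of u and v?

Taking G (u #1, v #2), then G (u #4, v #3), then F (u #5, v #5), then F (u #6, v #7), then G (u #8, v #9), then M (u #9, v #10), then B (u #10, v #12) gives a common subsequence of length 7, and the DP table's final entry dp[10][12] is also 7, so no common subsequence is longer.

7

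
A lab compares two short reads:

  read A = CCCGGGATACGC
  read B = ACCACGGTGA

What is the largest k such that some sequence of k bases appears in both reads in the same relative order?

Let dp[i][j] be the LCS length of the first i bases of read A and the first j bases of read B. dp[i][j] = dp[i-1][j-1]+1 when the i-th and j-th bases match, else max(dp[i-1][j], dp[i][j-1]).
    ·  A  C  C  A  C  G  G  T  G  A
 ·  0  0  0  0  0  0  0  0  0  0  0
 C  0  0  1  1  1  1  1  1  1  1  1
 C  0  0  1  2  2  2  2  2  2  2  2
 C  0  0  1  2  2  3  3  3  3  3  3
 G  0  0  1  2  2  3  4  4  4  4  4
 G  0  0  1  2  2  3  4  5  5  5  5
 G  0  0  1  2  2  3  4  5  5  6  6
 A  0  1  1  2  3  3  4  5  5  6  7
 T  0  1  1  2  3  3  4  5  6  6  7
 A  0  1  1  2  3  3  4  5  6  6  7
 C  0  1  2  2  3  4  4  5  6  6  7
 G  0  1  2  2  3  4  5  5  6  7  7
 C  0  1  2  3  3  4  5  5  6  7  7
dp[12][10] = 7. One LCS (by backtracking along matches): CCCGGGA.

7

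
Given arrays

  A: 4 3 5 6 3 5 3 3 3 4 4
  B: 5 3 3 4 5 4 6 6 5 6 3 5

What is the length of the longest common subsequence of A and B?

5

Let dp[i][j] be the LCS length of the first i values of A and the first j values of B. dp[i][j] = dp[i-1][j-1]+1 when the i-th and j-th values match, else max(dp[i-1][j], dp[i][j-1]).
    ·  5  3  3  4  5  4  6  6  5  6  3  5
 ·  0  0  0  0  0  0  0  0  0  0  0  0  0
 4  0  0  0  0  1  1  1  1  1  1  1  1  1
 3  0  0  1  1  1  1  1  1  1  1  1  2  2
 5  0  1  1  1  1  2  2  2  2  2  2  2  3
 6  0  1  1  1  1  2  2  3  3  3  3  3  3
 3  0  1  2  2  2  2  2  3  3  3  3  4  4
 5  0  1  2  2  2  3  3  3  3  4  4  4  5
 3  0  1  2  3  3  3  3  3  3  4  4  5  5
 3  0  1  2  3  3  3  3  3  3  4  4  5  5
 3  0  1  2  3  3  3  3  3  3  4  4  5  5
 4  0  1  2  3  4  4  4  4  4  4  4  5  5
 4  0  1  2  3  4  4  5  5  5  5  5  5  5
dp[11][12] = 5. One LCS (by backtracking along matches): 4, 5, 6, 3, 5.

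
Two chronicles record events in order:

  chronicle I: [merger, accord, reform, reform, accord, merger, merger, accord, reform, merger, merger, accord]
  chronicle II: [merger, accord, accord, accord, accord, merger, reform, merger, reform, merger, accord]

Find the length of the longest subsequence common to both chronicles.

8

Match merger at chronicle I[1]=chronicle II[1] → accord at chronicle I[2]=chronicle II[4] → accord at chronicle I[5]=chronicle II[5] → merger at chronicle I[6]=chronicle II[6] → merger at chronicle I[7]=chronicle II[8] → reform at chronicle I[9]=chronicle II[9] → merger at chronicle I[11]=chronicle II[10] → accord at chronicle I[12]=chronicle II[11] — 8 events in the same relative order in both. dp[12][11] = 8 confirms this is the maximum.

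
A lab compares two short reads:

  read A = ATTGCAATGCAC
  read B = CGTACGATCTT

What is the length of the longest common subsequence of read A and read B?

5

Let dp[i][j] be the LCS length of the first i bases of read A and the first j bases of read B. dp[i][j] = dp[i-1][j-1]+1 when the i-th and j-th bases match, else max(dp[i-1][j], dp[i][j-1]).
    ·  C  G  T  A  C  G  A  T  C  T  T
 ·  0  0  0  0  0  0  0  0  0  0  0  0
 A  0  0  0  0  1  1  1  1  1  1  1  1
 T  0  0  0  1  1  1  1  1  2  2  2  2
 T  0  0  0  1  1  1  1  1  2  2  3  3
 G  0  0  1  1  1  1  2  2  2  2  3  3
 C  0  1  1  1  1  2  2  2  2  3  3  3
 A  0  1  1  1  2  2  2  3  3  3  3  3
 A  0  1  1  1  2  2  2  3  3  3  3  3
 T  0  1  1  2  2  2  2  3  4  4  4  4
 G  0  1  2  2  2  2  3  3  4  4  4  4
 C  0  1  2  2  2  3  3  3  4  5  5  5
 A  0  1  2  2  3  3  3  4  4  5  5  5
 C  0  1  2  2  3  4  4  4  4  5  5  5
dp[12][11] = 5. One LCS (by backtracking along matches): AGATC.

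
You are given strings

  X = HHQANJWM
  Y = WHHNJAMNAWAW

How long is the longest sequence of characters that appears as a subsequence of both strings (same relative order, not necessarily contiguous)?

Let dp[i][j] be the LCS length of the first i characters of X and the first j characters of Y. dp[i][j] = dp[i-1][j-1]+1 when the i-th and j-th characters match, else max(dp[i-1][j], dp[i][j-1]).
    ·  W  H  H  N  J  A  M  N  A  W  A  W
 ·  0  0  0  0  0  0  0  0  0  0  0  0  0
 H  0  0  1  1  1  1  1  1  1  1  1  1  1
 H  0  0  1  2  2  2  2  2  2  2  2  2  2
 Q  0  0  1  2  2  2  2  2  2  2  2  2  2
 A  0  0  1  2  2  2  3  3  3  3  3  3  3
 N  0  0  1  2  3  3  3  3  4  4  4  4  4
 J  0  0  1  2  3  4  4  4  4  4  4  4  4
 W  0  1  1  2  3  4  4  4  4  4  5  5  5
 M  0  1  1  2  3  4  4  5  5  5  5  5  5
dp[8][12] = 5. One LCS (by backtracking along matches): HHANW.

5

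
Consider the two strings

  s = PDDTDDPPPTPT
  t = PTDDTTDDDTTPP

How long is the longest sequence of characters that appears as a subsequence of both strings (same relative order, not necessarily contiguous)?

8

Match P at s[1]=t[1]; then D at s[2]=t[3]; then D at s[3]=t[4]; then T at s[4]=t[6]; then D at s[5]=t[8]; then D at s[6]=t[9]; then P at s[9]=t[12]; then P at s[11]=t[13] — 8 characters in the same relative order in both, and the DP table's final entry dp[12][13] is also 8, so no common subsequence is longer.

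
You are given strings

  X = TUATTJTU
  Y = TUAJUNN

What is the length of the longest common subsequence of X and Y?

5

Let dp[i][j] be the LCS length of the first i characters of X and the first j characters of Y. dp[i][j] = dp[i-1][j-1]+1 when the i-th and j-th characters match, else max(dp[i-1][j], dp[i][j-1]).
    ·  T  U  A  J  U  N  N
 ·  0  0  0  0  0  0  0  0
 T  0  1  1  1  1  1  1  1
 U  0  1  2  2  2  2  2  2
 A  0  1  2  3  3  3  3  3
 T  0  1  2  3  3  3  3  3
 T  0  1  2  3  3  3  3  3
 J  0  1  2  3  4  4  4  4
 T  0  1  2  3  4  4  4  4
 U  0  1  2  3  4  5  5  5
dp[8][7] = 5. One LCS (by backtracking along matches): TUAJU.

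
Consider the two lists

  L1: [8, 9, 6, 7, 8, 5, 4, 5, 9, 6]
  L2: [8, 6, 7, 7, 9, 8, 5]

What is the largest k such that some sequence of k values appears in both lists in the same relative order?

Match 8 at L1[1]=L2[1], then 6 at L1[3]=L2[2], then 7 at L1[4]=L2[4], then 8 at L1[5]=L2[6], then 5 at L1[8]=L2[7] — 5 values in the same relative order in both. Since dp[10][7] = 5, nothing longer is possible.

5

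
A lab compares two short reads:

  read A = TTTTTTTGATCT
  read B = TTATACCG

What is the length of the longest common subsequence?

5

Match T at read A[1]=read B[1] → T at read A[2]=read B[2] → T at read A[7]=read B[4] → A at read A[9]=read B[5] → C at read A[11]=read B[7] — 5 bases in the same relative order in both. The LCS DP gives dp[12][8] = 5, so this is optimal.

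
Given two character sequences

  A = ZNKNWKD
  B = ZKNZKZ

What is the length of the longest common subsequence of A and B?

4

Let dp[i][j] be the LCS length of the first i characters of A and the first j characters of B. dp[i][j] = dp[i-1][j-1]+1 when the i-th and j-th characters match, else max(dp[i-1][j], dp[i][j-1]).
    ·  Z  K  N  Z  K  Z
 ·  0  0  0  0  0  0  0
 Z  0  1  1  1  1  1  1
 N  0  1  1  2  2  2  2
 K  0  1  2  2  2  3  3
 N  0  1  2  3  3  3  3
 W  0  1  2  3  3  3  3
 K  0  1  2  3  3  4  4
 D  0  1  2  3  3  4  4
dp[7][6] = 4. One LCS (by backtracking along matches): ZKNK.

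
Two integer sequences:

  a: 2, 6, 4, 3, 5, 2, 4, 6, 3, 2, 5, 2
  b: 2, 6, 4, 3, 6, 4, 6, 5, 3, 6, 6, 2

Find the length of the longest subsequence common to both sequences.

8

Taking 2 at a[1]=b[1], then 6 at a[2]=b[2], then 4 at a[3]=b[3], then 3 at a[4]=b[4], then 4 at a[7]=b[6], then 6 at a[8]=b[7], then 3 at a[9]=b[9], then 2 at a[12]=b[12] gives a common subsequence of length 8. The LCS DP gives dp[12][12] = 8, so this is optimal.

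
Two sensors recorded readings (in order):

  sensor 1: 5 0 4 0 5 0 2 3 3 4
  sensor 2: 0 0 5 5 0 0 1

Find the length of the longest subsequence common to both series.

Pick 0 [2,1], 0 [4,2], 5 [5,4], 0 [6,6]; all 4 values appear in both, in order. dp[10][7] = 4 confirms this is the maximum.

4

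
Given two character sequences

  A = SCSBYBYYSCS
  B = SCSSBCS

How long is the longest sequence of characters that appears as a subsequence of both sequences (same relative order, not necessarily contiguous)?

6

Match S (A #1, B #1) → C (A #2, B #2) → S (A #3, B #4) → B (A #6, B #5) → C (A #10, B #6) → S (A #11, B #7) — 6 characters in the same relative order in both, and the DP table's final entry dp[11][7] is also 6, so no common subsequence is longer.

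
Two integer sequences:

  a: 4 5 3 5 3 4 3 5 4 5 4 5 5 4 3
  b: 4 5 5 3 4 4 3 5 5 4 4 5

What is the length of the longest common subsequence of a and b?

Match 4 [1,1], then 5 [2,2], then 5 [4,3], then 3 [5,4], then 4 [6,6], then 3 [7,7], then 5 [8,9], then 4 [9,10], then 4 [11,11], then 5 [13,12] — 10 values in the same relative order in both. The LCS DP gives dp[15][12] = 10, so this is optimal.

10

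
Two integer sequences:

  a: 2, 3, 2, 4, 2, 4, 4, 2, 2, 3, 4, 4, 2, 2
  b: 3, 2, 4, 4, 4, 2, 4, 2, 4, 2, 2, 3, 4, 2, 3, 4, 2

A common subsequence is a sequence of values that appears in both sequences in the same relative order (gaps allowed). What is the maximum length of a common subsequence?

12

Taking 3 [2,1]; then 2 [3,2]; then 4 [4,5]; then 2 [5,6]; then 4 [6,7]; then 4 [7,9]; then 2 [8,10]; then 2 [9,11]; then 3 [10,12]; then 4 [11,13]; then 4 [12,16]; then 2 [14,17] gives a common subsequence of length 12. dp[14][17] = 12 confirms this is the maximum.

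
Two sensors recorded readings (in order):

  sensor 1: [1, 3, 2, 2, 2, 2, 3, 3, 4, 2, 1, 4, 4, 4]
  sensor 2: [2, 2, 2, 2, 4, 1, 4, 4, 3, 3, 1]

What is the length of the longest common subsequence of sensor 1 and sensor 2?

Taking 2 at sensor 1[3]=sensor 2[1]; then 2 at sensor 1[4]=sensor 2[2]; then 2 at sensor 1[5]=sensor 2[3]; then 2 at sensor 1[6]=sensor 2[4]; then 4 at sensor 1[9]=sensor 2[5]; then 1 at sensor 1[11]=sensor 2[6]; then 4 at sensor 1[12]=sensor 2[7]; then 4 at sensor 1[13]=sensor 2[8] gives a common subsequence of length 8. The LCS DP gives dp[14][11] = 8, so this is optimal.

8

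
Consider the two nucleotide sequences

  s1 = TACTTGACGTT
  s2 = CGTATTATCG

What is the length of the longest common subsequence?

7

Let dp[i][j] be the LCS length of the first i bases of s1 and the first j bases of s2. dp[i][j] = dp[i-1][j-1]+1 when the i-th and j-th bases match, else max(dp[i-1][j], dp[i][j-1]).
    ·  C  G  T  A  T  T  A  T  C  G
 ·  0  0  0  0  0  0  0  0  0  0  0
 T  0  0  0  1  1  1  1  1  1  1  1
 A  0  0  0  1  2  2  2  2  2  2  2
 C  0  1  1  1  2  2  2  2  2  3  3
 T  0  1  1  2  2  3  3  3  3  3  3
 T  0  1  1  2  2  3  4  4  4  4  4
 G  0  1  2  2  2  3  4  4  4  4  5
 A  0  1  2  2  3  3  4  5  5  5  5
 C  0  1  2  2  3  3  4  5  5  6  6
 G  0  1  2  2  3  3  4  5  5  6  7
 T  0  1  2  3  3  4  4  5  6  6  7
 T  0  1  2  3  3  4  5  5  6  6  7
dp[11][10] = 7. One LCS (by backtracking along matches): TATTACG.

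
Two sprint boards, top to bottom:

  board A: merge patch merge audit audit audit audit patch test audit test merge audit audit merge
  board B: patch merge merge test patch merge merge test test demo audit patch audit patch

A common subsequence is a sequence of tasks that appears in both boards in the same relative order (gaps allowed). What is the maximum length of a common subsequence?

Taking merge [1,3] → patch [2,5] → merge [3,7] → test [9,8] → test [11,9] → audit [13,11] → audit [14,13] gives a common subsequence of length 7. Since dp[15][14] = 7, nothing longer is possible.

7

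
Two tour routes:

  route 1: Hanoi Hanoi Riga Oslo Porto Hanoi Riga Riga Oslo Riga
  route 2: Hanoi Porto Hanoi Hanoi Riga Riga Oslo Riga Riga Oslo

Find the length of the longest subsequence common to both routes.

7

Pick Hanoi [1,3], then Hanoi [2,4], then Riga [3,6], then Oslo [4,7], then Riga [7,8], then Riga [8,9], then Oslo [9,10]; all 7 stops appear in both, in order. The LCS DP gives dp[10][10] = 7, so this is optimal.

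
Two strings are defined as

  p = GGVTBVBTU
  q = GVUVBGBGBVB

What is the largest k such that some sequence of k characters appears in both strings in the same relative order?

5

Taking G [1,6], G [2,8], B [5,9], V [6,10], B [7,11] gives a common subsequence of length 5. The LCS DP gives dp[9][11] = 5, so this is optimal.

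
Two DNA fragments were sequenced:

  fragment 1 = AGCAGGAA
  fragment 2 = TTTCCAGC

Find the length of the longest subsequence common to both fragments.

3

Let dp[i][j] be the LCS length of the first i bases of fragment 1 and the first j bases of fragment 2. dp[i][j] = dp[i-1][j-1]+1 when the i-th and j-th bases match, else max(dp[i-1][j], dp[i][j-1]).
    ·  T  T  T  C  C  A  G  C
 ·  0  0  0  0  0  0  0  0  0
 A  0  0  0  0  0  0  1  1  1
 G  0  0  0  0  0  0  1  2  2
 C  0  0  0  0  1  1  1  2  3
 A  0  0  0  0  1  1  2  2  3
 G  0  0  0  0  1  1  2  3  3
 G  0  0  0  0  1  1  2  3  3
 A  0  0  0  0  1  1  2  3  3
 A  0  0  0  0  1  1  2  3  3
dp[8][8] = 3. One LCS (by backtracking along matches): AGC.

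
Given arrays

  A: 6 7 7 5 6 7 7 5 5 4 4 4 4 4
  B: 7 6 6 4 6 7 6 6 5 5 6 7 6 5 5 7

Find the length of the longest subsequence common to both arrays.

7

Match 6 [1,5], then 7 [2,6], then 5 [4,10], then 6 [5,11], then 7 [6,12], then 5 [8,14], then 5 [9,15] — 7 values in the same relative order in both. Since dp[14][16] = 7, nothing longer is possible.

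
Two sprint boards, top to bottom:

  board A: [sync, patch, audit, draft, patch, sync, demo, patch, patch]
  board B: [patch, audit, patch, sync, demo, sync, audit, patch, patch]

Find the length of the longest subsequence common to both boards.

7

One common subsequence of length 7: patch (board A #2, board B #1); then audit (board A #3, board B #2); then patch (board A #5, board B #3); then sync (board A #6, board B #4); then demo (board A #7, board B #5); then patch (board A #8, board B #8); then patch (board A #9, board B #9). dp[9][9] = 7 confirms this is the maximum.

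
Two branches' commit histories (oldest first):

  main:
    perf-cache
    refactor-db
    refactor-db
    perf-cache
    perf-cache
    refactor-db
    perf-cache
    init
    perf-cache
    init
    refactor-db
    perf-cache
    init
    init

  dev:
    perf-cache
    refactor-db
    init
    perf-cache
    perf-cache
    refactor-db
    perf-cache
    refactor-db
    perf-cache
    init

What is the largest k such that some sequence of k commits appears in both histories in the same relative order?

Match perf-cache at main[1]=dev[1], then refactor-db at main[2]=dev[2], then perf-cache at main[4]=dev[4], then perf-cache at main[5]=dev[5], then refactor-db at main[6]=dev[6], then perf-cache at main[9]=dev[7], then refactor-db at main[11]=dev[8], then perf-cache at main[12]=dev[9], then init at main[14]=dev[10] — 9 commits in the same relative order in both. dp[14][10] = 9 confirms this is the maximum.

9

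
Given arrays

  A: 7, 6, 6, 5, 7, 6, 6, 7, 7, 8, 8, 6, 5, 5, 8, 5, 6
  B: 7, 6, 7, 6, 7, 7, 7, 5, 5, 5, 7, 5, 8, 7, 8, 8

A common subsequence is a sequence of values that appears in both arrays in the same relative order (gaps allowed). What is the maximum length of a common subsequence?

9

One common subsequence of length 9: 7 [1,1]; then 6 [2,2]; then 6 [3,4]; then 7 [5,6]; then 7 [8,7]; then 7 [9,11]; then 8 [10,13]; then 8 [11,15]; then 8 [15,16], and the DP table's final entry dp[17][16] is also 9, so no common subsequence is longer.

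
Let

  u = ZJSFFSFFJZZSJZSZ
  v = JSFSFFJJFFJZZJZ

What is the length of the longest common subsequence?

Match J (u #2, v #1), then S (u #3, v #4), then F (u #4, v #5), then F (u #5, v #6), then F (u #7, v #9), then F (u #8, v #10), then J (u #9, v #11), then Z (u #10, v #12), then Z (u #11, v #13), then J (u #13, v #14), then Z (u #16, v #15) — 11 characters in the same relative order in both. dp[16][15] = 11 confirms this is the maximum.

11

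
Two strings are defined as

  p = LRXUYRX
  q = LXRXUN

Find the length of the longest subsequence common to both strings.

4

Match L at p[1]=q[1], R at p[2]=q[3], X at p[3]=q[4], U at p[4]=q[5] — 4 characters in the same relative order in both. dp[7][6] = 4 confirms this is the maximum.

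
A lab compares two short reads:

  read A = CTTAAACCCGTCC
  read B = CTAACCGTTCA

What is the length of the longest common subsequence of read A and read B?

Match C (read A #1, read B #1), then T (read A #3, read B #2), then A (read A #5, read B #3), then A (read A #6, read B #4), then C (read A #8, read B #5), then C (read A #9, read B #6), then G (read A #10, read B #7), then T (read A #11, read B #9), then C (read A #12, read B #10) — 9 bases in the same relative order in both. dp[13][11] = 9 confirms this is the maximum.

9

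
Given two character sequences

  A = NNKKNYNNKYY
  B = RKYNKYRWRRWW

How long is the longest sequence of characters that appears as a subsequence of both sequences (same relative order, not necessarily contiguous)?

Let dp[i][j] be the LCS length of the first i characters of A and the first j characters of B. dp[i][j] = dp[i-1][j-1]+1 when the i-th and j-th characters match, else max(dp[i-1][j], dp[i][j-1]).
    ·  R  K  Y  N  K  Y  R  W  R  R  W  W
 ·  0  0  0  0  0  0  0  0  0  0  0  0  0
 N  0  0  0  0  1  1  1  1  1  1  1  1  1
 N  0  0  0  0  1  1  1  1  1  1  1  1  1
 K  0  0  1  1  1  2  2  2  2  2  2  2  2
 K  0  0  1  1  1  2  2  2  2  2  2  2  2
 N  0  0  1  1  2  2  2  2  2  2  2  2  2
 Y  0  0  1  2  2  2  3  3  3  3  3  3  3
 N  0  0  1  2  3  3  3  3  3  3  3  3  3
 N  0  0  1  2  3  3  3  3  3  3  3  3  3
 K  0  0  1  2  3  4  4  4  4  4  4  4  4
 Y  0  0  1  2  3  4  5  5  5  5  5  5  5
 Y  0  0  1  2  3  4  5  5  5  5  5  5  5
dp[11][12] = 5. One LCS (by backtracking along matches): KYNKY.

5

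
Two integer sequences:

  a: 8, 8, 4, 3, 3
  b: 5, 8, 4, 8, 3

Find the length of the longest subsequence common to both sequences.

One common subsequence of length 3: 8 at a[1]=b[2], 8 at a[2]=b[4], 3 at a[5]=b[5], and the DP table's final entry dp[5][5] is also 3, so no common subsequence is longer.

3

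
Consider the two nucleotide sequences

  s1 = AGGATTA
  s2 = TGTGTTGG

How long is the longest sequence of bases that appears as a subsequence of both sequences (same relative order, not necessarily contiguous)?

4

Let dp[i][j] be the LCS length of the first i bases of s1 and the first j bases of s2. dp[i][j] = dp[i-1][j-1]+1 when the i-th and j-th bases match, else max(dp[i-1][j], dp[i][j-1]).
    ·  T  G  T  G  T  T  G  G
 ·  0  0  0  0  0  0  0  0  0
 A  0  0  0  0  0  0  0  0  0
 G  0  0  1  1  1  1  1  1  1
 G  0  0  1  1  2  2  2  2  2
 A  0  0  1  1  2  2  2  2  2
 T  0  1  1  2  2  3  3  3  3
 T  0  1  1  2  2  3  4  4  4
 A  0  1  1  2  2  3  4  4  4
dp[7][8] = 4. One LCS (by backtracking along matches): GGTT.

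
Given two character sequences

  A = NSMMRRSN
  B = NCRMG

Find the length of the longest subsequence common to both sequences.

Let dp[i][j] be the LCS length of the first i characters of A and the first j characters of B. dp[i][j] = dp[i-1][j-1]+1 when the i-th and j-th characters match, else max(dp[i-1][j], dp[i][j-1]).
    ·  N  C  R  M  G
 ·  0  0  0  0  0  0
 N  0  1  1  1  1  1
 S  0  1  1  1  1  1
 M  0  1  1  1  2  2
 M  0  1  1  1  2  2
 R  0  1  1  2  2  2
 R  0  1  1  2  2  2
 S  0  1  1  2  2  2
 N  0  1  1  2  2  2
dp[8][5] = 2. One LCS (by backtracking along matches): NM.

2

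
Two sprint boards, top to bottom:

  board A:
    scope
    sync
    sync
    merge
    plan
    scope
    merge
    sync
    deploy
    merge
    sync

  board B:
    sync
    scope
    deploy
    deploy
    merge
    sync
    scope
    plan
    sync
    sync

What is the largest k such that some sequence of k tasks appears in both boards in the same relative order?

Match scope [1,2]; then sync [2,6]; then plan [5,8]; then sync [8,9]; then sync [11,10] — 5 tasks in the same relative order in both. The LCS DP gives dp[11][10] = 5, so this is optimal.

5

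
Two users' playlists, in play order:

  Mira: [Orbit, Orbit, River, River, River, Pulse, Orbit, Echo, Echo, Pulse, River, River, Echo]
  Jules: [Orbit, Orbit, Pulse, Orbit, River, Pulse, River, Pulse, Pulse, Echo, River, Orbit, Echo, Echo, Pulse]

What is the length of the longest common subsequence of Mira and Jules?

9

Match Orbit (Mira #1, Jules #2), Orbit (Mira #2, Jules #4), River (Mira #3, Jules #5), River (Mira #4, Jules #7), River (Mira #5, Jules #11), Orbit (Mira #7, Jules #12), Echo (Mira #8, Jules #13), Echo (Mira #9, Jules #14), Pulse (Mira #10, Jules #15) — 9 songs in the same relative order in both. dp[13][15] = 9 confirms this is the maximum.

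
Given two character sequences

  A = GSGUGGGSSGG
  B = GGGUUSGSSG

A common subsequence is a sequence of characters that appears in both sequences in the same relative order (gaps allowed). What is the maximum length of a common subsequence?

Let dp[i][j] be the LCS length of the first i characters of A and the first j characters of B. dp[i][j] = dp[i-1][j-1]+1 when the i-th and j-th characters match, else max(dp[i-1][j], dp[i][j-1]).
    ·  G  G  G  U  U  S  G  S  S  G
 ·  0  0  0  0  0  0  0  0  0  0  0
 G  0  1  1  1  1  1  1  1  1  1  1
 S  0  1  1  1  1  1  2  2  2  2  2
 G  0  1  2  2  2  2  2  3  3  3  3
 U  0  1  2  2  3  3  3  3  3  3  3
 G  0  1  2  3  3  3  3  4  4  4  4
 G  0  1  2  3  3  3  3  4  4  4  5
 G  0  1  2  3  3  3  3  4  4  4  5
 S  0  1  2  3  3  3  4  4  5  5  5
 S  0  1  2  3  3  3  4  4  5  6  6
 G  0  1  2  3  3  3  4  5  5  6  7
 G  0  1  2  3  3  3  4  5  5  6  7
dp[11][10] = 7. One LCS (by backtracking along matches): GGUGSSG.

7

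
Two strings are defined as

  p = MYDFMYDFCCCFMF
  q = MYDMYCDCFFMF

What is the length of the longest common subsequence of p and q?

Taking M at p[1]=q[1] → Y at p[2]=q[2] → D at p[3]=q[3] → M at p[5]=q[4] → Y at p[6]=q[5] → D at p[7]=q[7] → F at p[8]=q[9] → F at p[12]=q[10] → M at p[13]=q[11] → F at p[14]=q[12] gives a common subsequence of length 10. The LCS DP gives dp[14][12] = 10, so this is optimal.

10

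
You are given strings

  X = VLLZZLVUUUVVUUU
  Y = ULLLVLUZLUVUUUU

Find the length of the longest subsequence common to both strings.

Match L [2,2]; then L [3,3]; then L [6,4]; then V [7,5]; then U [8,7]; then U [9,10]; then U [10,12]; then U [13,13]; then U [14,14]; then U [15,15] — 10 characters in the same relative order in both, and the DP table's final entry dp[15][15] is also 10, so no common subsequence is longer.

10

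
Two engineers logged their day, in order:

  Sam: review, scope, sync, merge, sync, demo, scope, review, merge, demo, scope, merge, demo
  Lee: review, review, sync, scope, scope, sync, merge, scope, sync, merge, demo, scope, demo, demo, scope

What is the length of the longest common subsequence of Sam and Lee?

9

Taking review at Sam[1]=Lee[2]; then scope at Sam[2]=Lee[5]; then sync at Sam[3]=Lee[6]; then merge at Sam[4]=Lee[7]; then sync at Sam[5]=Lee[9]; then demo at Sam[6]=Lee[11]; then scope at Sam[7]=Lee[12]; then demo at Sam[10]=Lee[14]; then scope at Sam[11]=Lee[15] gives a common subsequence of length 9. The LCS DP gives dp[13][15] = 9, so this is optimal.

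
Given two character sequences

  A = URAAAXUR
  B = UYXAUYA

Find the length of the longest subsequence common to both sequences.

Match U (A #1, B #1); then A (A #3, B #4); then A (A #5, B #7) — 3 characters in the same relative order in both. The LCS DP gives dp[8][7] = 3, so this is optimal.

3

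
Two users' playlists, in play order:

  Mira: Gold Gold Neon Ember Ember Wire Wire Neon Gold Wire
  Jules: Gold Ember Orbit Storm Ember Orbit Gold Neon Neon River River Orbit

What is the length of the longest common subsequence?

4

Pick Gold [1,1]; then Gold [2,7]; then Neon [3,8]; then Neon [8,9]; all 4 songs appear in both, in order, and the DP table's final entry dp[10][12] is also 4, so no common subsequence is longer.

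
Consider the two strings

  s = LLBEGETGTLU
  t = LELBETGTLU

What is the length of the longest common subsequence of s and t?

9

Pick L [1,1], L [2,3], B [3,4], E [6,5], T [7,6], G [8,7], T [9,8], L [10,9], U [11,10]; all 9 characters appear in both, in order. The LCS DP gives dp[11][10] = 9, so this is optimal.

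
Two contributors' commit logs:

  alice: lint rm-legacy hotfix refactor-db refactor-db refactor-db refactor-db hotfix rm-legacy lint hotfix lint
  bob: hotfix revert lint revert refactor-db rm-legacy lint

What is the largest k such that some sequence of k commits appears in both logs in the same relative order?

Pick lint at alice[1]=bob[3], then refactor-db at alice[7]=bob[5], then rm-legacy at alice[9]=bob[6], then lint at alice[12]=bob[7]; all 4 commits appear in both, in order, and the DP table's final entry dp[12][7] is also 4, so no common subsequence is longer.

4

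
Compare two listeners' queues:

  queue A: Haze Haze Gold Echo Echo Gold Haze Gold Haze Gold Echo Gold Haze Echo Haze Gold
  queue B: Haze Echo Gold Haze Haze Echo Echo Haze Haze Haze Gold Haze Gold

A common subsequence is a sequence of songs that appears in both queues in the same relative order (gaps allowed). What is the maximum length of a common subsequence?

9

Taking Haze [1,4] → Haze [2,5] → Echo [4,6] → Echo [5,7] → Haze [7,9] → Haze [9,10] → Gold [12,11] → Haze [15,12] → Gold [16,13] gives a common subsequence of length 9. dp[16][13] = 9 confirms this is the maximum.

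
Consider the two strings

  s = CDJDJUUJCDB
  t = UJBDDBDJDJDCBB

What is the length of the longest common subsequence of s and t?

One common subsequence of length 6: D at s[2]=t[7], then J at s[3]=t[8], then D at s[4]=t[9], then J at s[5]=t[10], then C at s[9]=t[12], then B at s[11]=t[14], and the DP table's final entry dp[11][14] is also 6, so no common subsequence is longer.

6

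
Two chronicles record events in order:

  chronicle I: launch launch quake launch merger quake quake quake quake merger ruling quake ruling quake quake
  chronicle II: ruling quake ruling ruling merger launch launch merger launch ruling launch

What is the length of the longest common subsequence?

One common subsequence of length 4: launch [1,6] → launch [2,7] → launch [4,9] → ruling [11,10]. Since dp[15][11] = 4, nothing longer is possible.

4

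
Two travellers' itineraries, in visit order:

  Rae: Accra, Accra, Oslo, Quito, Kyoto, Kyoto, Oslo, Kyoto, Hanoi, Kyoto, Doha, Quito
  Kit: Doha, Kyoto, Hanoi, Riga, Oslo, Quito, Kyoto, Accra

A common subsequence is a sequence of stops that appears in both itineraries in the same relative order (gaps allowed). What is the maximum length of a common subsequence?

Pick Oslo (Rae #3, Kit #5); then Quito (Rae #4, Kit #6); then Kyoto (Rae #5, Kit #7); all 3 stops appear in both, in order. Since dp[12][8] = 3, nothing longer is possible.

3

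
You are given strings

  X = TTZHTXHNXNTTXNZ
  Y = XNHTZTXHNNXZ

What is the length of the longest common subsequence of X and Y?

One common subsequence of length 9: T at X[2]=Y[4]; then Z at X[3]=Y[5]; then T at X[5]=Y[6]; then X at X[6]=Y[7]; then H at X[7]=Y[8]; then N at X[8]=Y[9]; then N at X[10]=Y[10]; then X at X[13]=Y[11]; then Z at X[15]=Y[12]. The LCS DP gives dp[15][12] = 9, so this is optimal.

9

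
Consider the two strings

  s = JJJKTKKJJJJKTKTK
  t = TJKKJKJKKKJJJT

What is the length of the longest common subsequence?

10

Taking J (s #1, t #2), then J (s #2, t #5), then J (s #3, t #7), then K (s #4, t #8), then K (s #6, t #9), then K (s #7, t #10), then J (s #9, t #11), then J (s #10, t #12), then J (s #11, t #13), then T (s #15, t #14) gives a common subsequence of length 10. Since dp[16][14] = 10, nothing longer is possible.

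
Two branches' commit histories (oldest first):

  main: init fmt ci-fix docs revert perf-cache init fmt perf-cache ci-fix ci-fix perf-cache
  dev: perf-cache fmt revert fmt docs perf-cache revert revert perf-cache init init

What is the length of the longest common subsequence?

5

Match fmt at main[2]=dev[4]; then docs at main[4]=dev[5]; then revert at main[5]=dev[8]; then perf-cache at main[6]=dev[9]; then init at main[7]=dev[11] — 5 commits in the same relative order in both. Since dp[12][11] = 5, nothing longer is possible.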